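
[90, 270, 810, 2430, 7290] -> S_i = 90*3^i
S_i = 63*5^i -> [63, 315, 1575, 7875, 39375]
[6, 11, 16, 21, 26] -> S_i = 6 + 5*i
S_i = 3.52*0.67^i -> [3.52, 2.36, 1.58, 1.06, 0.71]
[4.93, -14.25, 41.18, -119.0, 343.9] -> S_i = 4.93*(-2.89)^i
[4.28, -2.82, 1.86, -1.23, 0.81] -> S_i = 4.28*(-0.66)^i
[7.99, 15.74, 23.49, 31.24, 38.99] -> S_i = 7.99 + 7.75*i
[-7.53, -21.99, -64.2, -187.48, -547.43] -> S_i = -7.53*2.92^i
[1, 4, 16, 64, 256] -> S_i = 1*4^i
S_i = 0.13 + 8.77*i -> [0.13, 8.9, 17.67, 26.44, 35.21]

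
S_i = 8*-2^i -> [8, -16, 32, -64, 128]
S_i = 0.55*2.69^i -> [0.55, 1.48, 3.98, 10.71, 28.8]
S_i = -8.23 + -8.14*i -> [-8.23, -16.37, -24.51, -32.65, -40.79]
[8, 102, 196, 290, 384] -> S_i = 8 + 94*i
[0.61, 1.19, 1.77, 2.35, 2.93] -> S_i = 0.61 + 0.58*i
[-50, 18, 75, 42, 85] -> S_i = Random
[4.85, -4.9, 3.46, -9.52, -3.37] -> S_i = Random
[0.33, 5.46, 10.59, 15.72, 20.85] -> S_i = 0.33 + 5.13*i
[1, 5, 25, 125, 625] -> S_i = 1*5^i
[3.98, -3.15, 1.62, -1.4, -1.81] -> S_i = Random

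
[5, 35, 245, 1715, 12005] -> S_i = 5*7^i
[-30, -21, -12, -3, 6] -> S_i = -30 + 9*i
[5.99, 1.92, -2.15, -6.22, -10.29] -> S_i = 5.99 + -4.07*i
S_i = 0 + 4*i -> [0, 4, 8, 12, 16]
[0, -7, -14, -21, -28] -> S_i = 0 + -7*i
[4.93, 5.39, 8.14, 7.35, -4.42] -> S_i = Random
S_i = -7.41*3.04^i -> [-7.41, -22.53, -68.48, -208.18, -632.87]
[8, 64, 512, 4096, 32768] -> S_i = 8*8^i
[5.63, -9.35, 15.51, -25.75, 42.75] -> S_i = 5.63*(-1.66)^i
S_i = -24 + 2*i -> [-24, -22, -20, -18, -16]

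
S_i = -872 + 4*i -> [-872, -868, -864, -860, -856]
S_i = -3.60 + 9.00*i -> [-3.6, 5.4, 14.4, 23.4, 32.4]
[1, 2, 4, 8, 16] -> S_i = 1*2^i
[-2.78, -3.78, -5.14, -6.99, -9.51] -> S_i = -2.78*1.36^i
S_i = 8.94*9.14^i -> [8.94, 81.71, 746.84, 6826.15, 62391.05]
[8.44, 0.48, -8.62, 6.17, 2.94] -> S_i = Random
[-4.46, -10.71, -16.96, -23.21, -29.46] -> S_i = -4.46 + -6.25*i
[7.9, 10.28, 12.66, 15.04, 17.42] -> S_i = 7.90 + 2.38*i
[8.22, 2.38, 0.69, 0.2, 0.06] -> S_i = 8.22*0.29^i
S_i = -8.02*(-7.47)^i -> [-8.02, 59.91, -447.52, 3343.0, -24972.2]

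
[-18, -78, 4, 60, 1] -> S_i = Random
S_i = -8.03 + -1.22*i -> [-8.03, -9.25, -10.47, -11.69, -12.91]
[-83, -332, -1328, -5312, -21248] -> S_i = -83*4^i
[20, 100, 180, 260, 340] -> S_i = 20 + 80*i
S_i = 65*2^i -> [65, 130, 260, 520, 1040]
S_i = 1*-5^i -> [1, -5, 25, -125, 625]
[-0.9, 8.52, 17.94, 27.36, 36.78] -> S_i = -0.90 + 9.42*i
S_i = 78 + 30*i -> [78, 108, 138, 168, 198]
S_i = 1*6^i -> [1, 6, 36, 216, 1296]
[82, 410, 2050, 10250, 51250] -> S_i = 82*5^i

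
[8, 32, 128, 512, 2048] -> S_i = 8*4^i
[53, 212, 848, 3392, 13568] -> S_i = 53*4^i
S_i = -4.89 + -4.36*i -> [-4.89, -9.25, -13.61, -17.97, -22.33]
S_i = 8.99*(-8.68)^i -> [8.99, -78.03, 677.33, -5879.21, 51031.53]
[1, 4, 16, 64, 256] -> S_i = 1*4^i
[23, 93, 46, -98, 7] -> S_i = Random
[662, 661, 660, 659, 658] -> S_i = 662 + -1*i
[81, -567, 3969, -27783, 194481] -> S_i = 81*-7^i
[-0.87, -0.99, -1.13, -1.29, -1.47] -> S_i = -0.87*1.14^i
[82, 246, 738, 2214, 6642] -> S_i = 82*3^i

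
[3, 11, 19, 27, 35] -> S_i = 3 + 8*i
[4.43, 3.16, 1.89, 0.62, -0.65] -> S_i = 4.43 + -1.27*i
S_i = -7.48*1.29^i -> [-7.48, -9.65, -12.45, -16.06, -20.71]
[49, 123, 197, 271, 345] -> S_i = 49 + 74*i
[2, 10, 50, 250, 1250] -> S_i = 2*5^i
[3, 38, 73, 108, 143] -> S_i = 3 + 35*i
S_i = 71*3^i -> [71, 213, 639, 1917, 5751]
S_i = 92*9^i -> [92, 828, 7452, 67068, 603612]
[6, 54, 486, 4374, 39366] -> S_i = 6*9^i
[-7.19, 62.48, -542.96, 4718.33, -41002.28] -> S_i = -7.19*(-8.69)^i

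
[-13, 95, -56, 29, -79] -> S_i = Random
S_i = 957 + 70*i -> [957, 1027, 1097, 1167, 1237]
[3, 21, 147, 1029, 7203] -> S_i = 3*7^i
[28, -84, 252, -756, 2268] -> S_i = 28*-3^i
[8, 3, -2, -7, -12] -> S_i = 8 + -5*i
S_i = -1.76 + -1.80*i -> [-1.76, -3.56, -5.36, -7.16, -8.96]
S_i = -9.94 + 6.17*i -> [-9.94, -3.77, 2.4, 8.57, 14.74]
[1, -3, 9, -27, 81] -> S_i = 1*-3^i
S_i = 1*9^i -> [1, 9, 81, 729, 6561]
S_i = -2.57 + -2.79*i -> [-2.57, -5.36, -8.15, -10.94, -13.73]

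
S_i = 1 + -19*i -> [1, -18, -37, -56, -75]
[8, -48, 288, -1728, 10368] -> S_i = 8*-6^i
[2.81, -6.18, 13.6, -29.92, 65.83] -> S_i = 2.81*(-2.20)^i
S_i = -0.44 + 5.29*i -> [-0.44, 4.85, 10.14, 15.43, 20.72]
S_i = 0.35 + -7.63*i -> [0.35, -7.28, -14.91, -22.54, -30.17]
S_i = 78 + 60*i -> [78, 138, 198, 258, 318]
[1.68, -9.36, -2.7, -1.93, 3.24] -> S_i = Random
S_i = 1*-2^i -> [1, -2, 4, -8, 16]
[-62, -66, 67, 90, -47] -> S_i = Random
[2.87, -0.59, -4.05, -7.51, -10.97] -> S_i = 2.87 + -3.46*i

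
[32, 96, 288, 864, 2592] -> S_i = 32*3^i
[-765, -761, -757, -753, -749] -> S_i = -765 + 4*i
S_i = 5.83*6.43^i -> [5.83, 37.49, 241.04, 1549.89, 9965.81]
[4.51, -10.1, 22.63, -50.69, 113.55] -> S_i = 4.51*(-2.24)^i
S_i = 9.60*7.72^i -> [9.6, 74.11, 572.14, 4416.96, 34098.91]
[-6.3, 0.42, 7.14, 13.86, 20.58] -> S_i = -6.30 + 6.72*i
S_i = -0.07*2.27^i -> [-0.07, -0.16, -0.36, -0.82, -1.86]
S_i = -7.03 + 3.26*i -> [-7.03, -3.77, -0.51, 2.75, 6.01]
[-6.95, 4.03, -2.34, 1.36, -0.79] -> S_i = -6.95*(-0.58)^i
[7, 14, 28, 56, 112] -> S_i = 7*2^i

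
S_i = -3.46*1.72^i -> [-3.46, -5.95, -10.24, -17.61, -30.28]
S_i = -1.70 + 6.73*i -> [-1.7, 5.03, 11.76, 18.49, 25.22]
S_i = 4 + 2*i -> [4, 6, 8, 10, 12]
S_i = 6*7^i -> [6, 42, 294, 2058, 14406]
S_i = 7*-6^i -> [7, -42, 252, -1512, 9072]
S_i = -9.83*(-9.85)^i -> [-9.83, 96.83, -953.73, 9394.25, -92533.38]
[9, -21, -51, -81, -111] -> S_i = 9 + -30*i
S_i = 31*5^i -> [31, 155, 775, 3875, 19375]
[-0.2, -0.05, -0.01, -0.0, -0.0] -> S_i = -0.20*0.23^i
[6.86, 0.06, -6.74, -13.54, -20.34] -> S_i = 6.86 + -6.80*i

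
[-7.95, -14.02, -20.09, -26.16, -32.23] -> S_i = -7.95 + -6.07*i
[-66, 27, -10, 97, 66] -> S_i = Random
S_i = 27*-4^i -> [27, -108, 432, -1728, 6912]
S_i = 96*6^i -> [96, 576, 3456, 20736, 124416]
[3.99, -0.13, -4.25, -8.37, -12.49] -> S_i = 3.99 + -4.12*i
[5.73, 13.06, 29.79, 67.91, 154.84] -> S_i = 5.73*2.28^i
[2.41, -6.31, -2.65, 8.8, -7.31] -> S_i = Random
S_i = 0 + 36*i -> [0, 36, 72, 108, 144]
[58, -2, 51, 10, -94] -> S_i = Random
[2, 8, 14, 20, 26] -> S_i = 2 + 6*i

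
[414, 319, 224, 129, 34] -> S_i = 414 + -95*i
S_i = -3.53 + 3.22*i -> [-3.53, -0.31, 2.91, 6.13, 9.35]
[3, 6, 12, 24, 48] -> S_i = 3*2^i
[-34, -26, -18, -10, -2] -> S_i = -34 + 8*i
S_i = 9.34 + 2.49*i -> [9.34, 11.83, 14.32, 16.81, 19.3]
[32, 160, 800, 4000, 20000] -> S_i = 32*5^i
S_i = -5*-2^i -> [-5, 10, -20, 40, -80]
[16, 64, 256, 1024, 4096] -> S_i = 16*4^i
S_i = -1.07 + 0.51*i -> [-1.07, -0.56, -0.05, 0.46, 0.97]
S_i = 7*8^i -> [7, 56, 448, 3584, 28672]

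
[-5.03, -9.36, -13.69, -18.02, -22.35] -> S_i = -5.03 + -4.33*i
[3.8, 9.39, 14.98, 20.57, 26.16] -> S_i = 3.80 + 5.59*i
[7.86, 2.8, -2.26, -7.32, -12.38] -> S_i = 7.86 + -5.06*i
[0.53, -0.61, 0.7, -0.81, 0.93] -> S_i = 0.53*(-1.15)^i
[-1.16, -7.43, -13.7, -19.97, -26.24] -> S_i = -1.16 + -6.27*i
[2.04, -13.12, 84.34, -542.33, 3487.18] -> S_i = 2.04*(-6.43)^i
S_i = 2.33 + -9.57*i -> [2.33, -7.24, -16.81, -26.38, -35.95]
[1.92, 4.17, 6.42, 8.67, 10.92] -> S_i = 1.92 + 2.25*i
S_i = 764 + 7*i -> [764, 771, 778, 785, 792]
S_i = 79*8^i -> [79, 632, 5056, 40448, 323584]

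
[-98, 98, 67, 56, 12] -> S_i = Random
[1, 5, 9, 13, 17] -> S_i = 1 + 4*i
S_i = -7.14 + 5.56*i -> [-7.14, -1.58, 3.98, 9.54, 15.1]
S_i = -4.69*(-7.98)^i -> [-4.69, 37.43, -298.66, 2383.32, -19018.86]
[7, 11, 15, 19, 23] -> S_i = 7 + 4*i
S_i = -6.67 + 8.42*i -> [-6.67, 1.75, 10.17, 18.59, 27.01]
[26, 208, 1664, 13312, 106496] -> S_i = 26*8^i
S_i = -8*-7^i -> [-8, 56, -392, 2744, -19208]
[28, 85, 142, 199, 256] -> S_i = 28 + 57*i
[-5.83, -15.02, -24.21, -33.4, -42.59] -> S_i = -5.83 + -9.19*i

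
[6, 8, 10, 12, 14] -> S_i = 6 + 2*i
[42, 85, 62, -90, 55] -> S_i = Random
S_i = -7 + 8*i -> [-7, 1, 9, 17, 25]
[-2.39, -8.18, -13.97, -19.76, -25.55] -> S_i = -2.39 + -5.79*i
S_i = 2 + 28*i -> [2, 30, 58, 86, 114]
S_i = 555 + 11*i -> [555, 566, 577, 588, 599]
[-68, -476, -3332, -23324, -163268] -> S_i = -68*7^i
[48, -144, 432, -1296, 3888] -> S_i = 48*-3^i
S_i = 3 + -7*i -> [3, -4, -11, -18, -25]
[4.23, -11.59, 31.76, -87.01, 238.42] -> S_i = 4.23*(-2.74)^i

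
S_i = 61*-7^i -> [61, -427, 2989, -20923, 146461]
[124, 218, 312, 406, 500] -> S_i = 124 + 94*i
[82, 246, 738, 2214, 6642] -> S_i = 82*3^i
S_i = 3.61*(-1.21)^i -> [3.61, -4.37, 5.29, -6.4, 7.74]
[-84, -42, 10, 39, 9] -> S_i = Random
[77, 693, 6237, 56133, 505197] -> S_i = 77*9^i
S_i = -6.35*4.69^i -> [-6.35, -29.78, -139.68, -655.08, -3072.31]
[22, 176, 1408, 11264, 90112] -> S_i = 22*8^i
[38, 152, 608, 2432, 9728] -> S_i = 38*4^i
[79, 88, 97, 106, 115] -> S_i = 79 + 9*i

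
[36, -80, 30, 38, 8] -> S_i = Random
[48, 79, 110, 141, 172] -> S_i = 48 + 31*i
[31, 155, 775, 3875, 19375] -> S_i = 31*5^i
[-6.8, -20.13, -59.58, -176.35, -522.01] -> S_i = -6.80*2.96^i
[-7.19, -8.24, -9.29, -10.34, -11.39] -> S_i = -7.19 + -1.05*i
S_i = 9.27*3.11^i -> [9.27, 28.83, 89.66, 278.84, 867.2]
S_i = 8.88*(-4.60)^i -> [8.88, -40.85, 187.9, -864.34, 3975.98]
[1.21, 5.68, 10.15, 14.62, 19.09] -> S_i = 1.21 + 4.47*i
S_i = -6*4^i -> [-6, -24, -96, -384, -1536]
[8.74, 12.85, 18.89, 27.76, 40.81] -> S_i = 8.74*1.47^i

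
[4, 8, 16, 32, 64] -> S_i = 4*2^i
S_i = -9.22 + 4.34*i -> [-9.22, -4.88, -0.54, 3.8, 8.14]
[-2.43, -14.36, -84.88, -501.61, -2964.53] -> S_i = -2.43*5.91^i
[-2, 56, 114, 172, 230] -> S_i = -2 + 58*i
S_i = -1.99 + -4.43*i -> [-1.99, -6.42, -10.85, -15.28, -19.71]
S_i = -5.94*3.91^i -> [-5.94, -23.23, -90.81, -355.07, -1388.33]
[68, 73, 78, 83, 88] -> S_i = 68 + 5*i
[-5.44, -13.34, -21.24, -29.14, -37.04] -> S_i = -5.44 + -7.90*i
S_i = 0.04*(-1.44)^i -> [0.04, -0.06, 0.08, -0.12, 0.17]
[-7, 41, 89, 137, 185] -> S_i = -7 + 48*i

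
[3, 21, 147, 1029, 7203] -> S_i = 3*7^i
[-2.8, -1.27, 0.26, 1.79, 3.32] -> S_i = -2.80 + 1.53*i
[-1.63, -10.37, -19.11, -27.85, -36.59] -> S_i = -1.63 + -8.74*i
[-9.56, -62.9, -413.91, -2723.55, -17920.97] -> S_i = -9.56*6.58^i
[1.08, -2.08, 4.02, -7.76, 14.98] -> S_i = 1.08*(-1.93)^i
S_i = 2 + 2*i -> [2, 4, 6, 8, 10]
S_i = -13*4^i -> [-13, -52, -208, -832, -3328]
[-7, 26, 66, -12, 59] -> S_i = Random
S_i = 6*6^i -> [6, 36, 216, 1296, 7776]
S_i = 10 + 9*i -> [10, 19, 28, 37, 46]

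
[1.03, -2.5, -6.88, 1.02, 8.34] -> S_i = Random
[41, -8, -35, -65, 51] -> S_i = Random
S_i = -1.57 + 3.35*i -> [-1.57, 1.78, 5.13, 8.48, 11.83]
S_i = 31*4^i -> [31, 124, 496, 1984, 7936]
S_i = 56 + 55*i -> [56, 111, 166, 221, 276]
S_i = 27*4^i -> [27, 108, 432, 1728, 6912]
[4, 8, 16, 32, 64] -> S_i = 4*2^i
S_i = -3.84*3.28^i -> [-3.84, -12.6, -41.31, -135.5, -444.45]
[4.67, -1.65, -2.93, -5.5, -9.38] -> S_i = Random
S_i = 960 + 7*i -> [960, 967, 974, 981, 988]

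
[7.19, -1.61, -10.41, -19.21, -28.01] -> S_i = 7.19 + -8.80*i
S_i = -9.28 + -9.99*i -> [-9.28, -19.27, -29.26, -39.25, -49.24]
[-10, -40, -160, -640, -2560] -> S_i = -10*4^i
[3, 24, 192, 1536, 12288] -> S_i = 3*8^i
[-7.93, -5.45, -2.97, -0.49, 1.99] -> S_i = -7.93 + 2.48*i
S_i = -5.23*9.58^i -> [-5.23, -50.1, -479.99, -4598.31, -44051.81]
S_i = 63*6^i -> [63, 378, 2268, 13608, 81648]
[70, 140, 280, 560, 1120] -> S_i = 70*2^i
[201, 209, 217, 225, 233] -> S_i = 201 + 8*i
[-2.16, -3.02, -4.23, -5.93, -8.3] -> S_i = -2.16*1.40^i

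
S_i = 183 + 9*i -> [183, 192, 201, 210, 219]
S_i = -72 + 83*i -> [-72, 11, 94, 177, 260]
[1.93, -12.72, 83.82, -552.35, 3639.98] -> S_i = 1.93*(-6.59)^i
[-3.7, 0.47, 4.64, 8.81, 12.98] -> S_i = -3.70 + 4.17*i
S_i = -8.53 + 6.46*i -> [-8.53, -2.07, 4.39, 10.85, 17.31]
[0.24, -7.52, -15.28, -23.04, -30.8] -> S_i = 0.24 + -7.76*i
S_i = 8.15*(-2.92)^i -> [8.15, -23.8, 69.49, -202.91, 592.5]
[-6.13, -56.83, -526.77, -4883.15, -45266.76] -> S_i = -6.13*9.27^i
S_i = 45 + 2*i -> [45, 47, 49, 51, 53]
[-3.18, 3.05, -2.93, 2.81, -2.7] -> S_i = -3.18*(-0.96)^i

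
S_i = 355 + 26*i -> [355, 381, 407, 433, 459]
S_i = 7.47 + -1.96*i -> [7.47, 5.51, 3.55, 1.59, -0.37]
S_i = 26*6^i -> [26, 156, 936, 5616, 33696]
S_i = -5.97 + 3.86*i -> [-5.97, -2.11, 1.75, 5.61, 9.47]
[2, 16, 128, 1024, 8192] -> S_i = 2*8^i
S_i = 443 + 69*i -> [443, 512, 581, 650, 719]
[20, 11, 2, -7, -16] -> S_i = 20 + -9*i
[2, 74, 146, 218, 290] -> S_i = 2 + 72*i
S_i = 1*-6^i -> [1, -6, 36, -216, 1296]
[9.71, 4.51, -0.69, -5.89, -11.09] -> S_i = 9.71 + -5.20*i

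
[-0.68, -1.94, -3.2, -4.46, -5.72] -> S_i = -0.68 + -1.26*i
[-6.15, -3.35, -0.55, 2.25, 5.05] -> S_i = -6.15 + 2.80*i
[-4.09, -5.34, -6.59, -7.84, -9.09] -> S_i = -4.09 + -1.25*i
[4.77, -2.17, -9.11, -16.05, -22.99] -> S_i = 4.77 + -6.94*i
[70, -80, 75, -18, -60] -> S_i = Random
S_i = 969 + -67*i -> [969, 902, 835, 768, 701]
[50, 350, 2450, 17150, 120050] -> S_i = 50*7^i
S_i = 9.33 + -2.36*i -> [9.33, 6.97, 4.61, 2.25, -0.11]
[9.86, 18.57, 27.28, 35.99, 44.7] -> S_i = 9.86 + 8.71*i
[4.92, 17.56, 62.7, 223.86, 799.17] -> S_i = 4.92*3.57^i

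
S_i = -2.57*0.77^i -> [-2.57, -1.98, -1.52, -1.17, -0.9]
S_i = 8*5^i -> [8, 40, 200, 1000, 5000]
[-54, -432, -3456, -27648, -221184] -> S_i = -54*8^i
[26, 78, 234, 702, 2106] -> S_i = 26*3^i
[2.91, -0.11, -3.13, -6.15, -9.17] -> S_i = 2.91 + -3.02*i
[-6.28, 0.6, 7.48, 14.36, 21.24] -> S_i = -6.28 + 6.88*i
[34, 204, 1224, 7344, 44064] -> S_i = 34*6^i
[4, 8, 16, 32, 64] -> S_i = 4*2^i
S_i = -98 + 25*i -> [-98, -73, -48, -23, 2]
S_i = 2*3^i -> [2, 6, 18, 54, 162]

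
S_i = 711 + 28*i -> [711, 739, 767, 795, 823]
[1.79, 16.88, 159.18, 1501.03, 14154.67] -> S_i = 1.79*9.43^i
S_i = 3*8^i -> [3, 24, 192, 1536, 12288]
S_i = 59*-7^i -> [59, -413, 2891, -20237, 141659]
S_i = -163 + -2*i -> [-163, -165, -167, -169, -171]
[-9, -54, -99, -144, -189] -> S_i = -9 + -45*i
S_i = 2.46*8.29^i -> [2.46, 20.39, 169.06, 1401.52, 11618.58]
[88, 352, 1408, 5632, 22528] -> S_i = 88*4^i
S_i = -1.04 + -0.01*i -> [-1.04, -1.05, -1.06, -1.07, -1.08]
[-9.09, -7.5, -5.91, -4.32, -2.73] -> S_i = -9.09 + 1.59*i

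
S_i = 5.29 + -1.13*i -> [5.29, 4.16, 3.03, 1.9, 0.77]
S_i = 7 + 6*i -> [7, 13, 19, 25, 31]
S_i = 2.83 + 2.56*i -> [2.83, 5.39, 7.95, 10.51, 13.07]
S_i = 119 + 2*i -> [119, 121, 123, 125, 127]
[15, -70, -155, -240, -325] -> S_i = 15 + -85*i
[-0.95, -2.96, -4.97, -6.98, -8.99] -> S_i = -0.95 + -2.01*i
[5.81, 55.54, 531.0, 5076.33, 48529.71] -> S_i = 5.81*9.56^i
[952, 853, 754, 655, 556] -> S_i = 952 + -99*i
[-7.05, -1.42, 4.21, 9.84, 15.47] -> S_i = -7.05 + 5.63*i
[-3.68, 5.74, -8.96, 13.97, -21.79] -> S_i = -3.68*(-1.56)^i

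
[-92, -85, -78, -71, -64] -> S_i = -92 + 7*i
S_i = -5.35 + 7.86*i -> [-5.35, 2.51, 10.37, 18.23, 26.09]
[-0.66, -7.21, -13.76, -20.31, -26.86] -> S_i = -0.66 + -6.55*i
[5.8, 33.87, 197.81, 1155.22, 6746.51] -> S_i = 5.80*5.84^i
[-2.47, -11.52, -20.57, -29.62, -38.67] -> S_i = -2.47 + -9.05*i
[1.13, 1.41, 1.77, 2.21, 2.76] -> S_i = 1.13*1.25^i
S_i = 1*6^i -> [1, 6, 36, 216, 1296]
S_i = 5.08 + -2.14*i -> [5.08, 2.94, 0.8, -1.34, -3.48]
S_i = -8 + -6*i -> [-8, -14, -20, -26, -32]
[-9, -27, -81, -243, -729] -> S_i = -9*3^i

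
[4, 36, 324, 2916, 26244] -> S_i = 4*9^i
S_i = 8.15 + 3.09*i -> [8.15, 11.24, 14.33, 17.42, 20.51]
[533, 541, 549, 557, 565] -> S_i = 533 + 8*i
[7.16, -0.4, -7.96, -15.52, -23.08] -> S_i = 7.16 + -7.56*i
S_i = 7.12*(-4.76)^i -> [7.12, -33.89, 161.32, -767.89, 3655.17]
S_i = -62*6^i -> [-62, -372, -2232, -13392, -80352]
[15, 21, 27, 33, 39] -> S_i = 15 + 6*i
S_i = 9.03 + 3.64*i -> [9.03, 12.67, 16.31, 19.95, 23.59]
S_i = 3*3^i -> [3, 9, 27, 81, 243]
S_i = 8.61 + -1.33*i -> [8.61, 7.28, 5.95, 4.62, 3.29]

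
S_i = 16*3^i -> [16, 48, 144, 432, 1296]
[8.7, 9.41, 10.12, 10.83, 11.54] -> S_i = 8.70 + 0.71*i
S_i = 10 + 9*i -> [10, 19, 28, 37, 46]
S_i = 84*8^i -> [84, 672, 5376, 43008, 344064]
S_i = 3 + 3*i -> [3, 6, 9, 12, 15]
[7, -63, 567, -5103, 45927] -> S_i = 7*-9^i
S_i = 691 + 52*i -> [691, 743, 795, 847, 899]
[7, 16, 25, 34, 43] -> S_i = 7 + 9*i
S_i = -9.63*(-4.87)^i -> [-9.63, 46.9, -228.39, 1112.28, -5416.79]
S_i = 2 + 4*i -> [2, 6, 10, 14, 18]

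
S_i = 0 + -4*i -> [0, -4, -8, -12, -16]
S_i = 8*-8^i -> [8, -64, 512, -4096, 32768]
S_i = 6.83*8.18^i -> [6.83, 55.87, 457.01, 3738.36, 30579.75]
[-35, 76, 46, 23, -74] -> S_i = Random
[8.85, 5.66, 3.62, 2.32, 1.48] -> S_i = 8.85*0.64^i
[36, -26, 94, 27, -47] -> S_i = Random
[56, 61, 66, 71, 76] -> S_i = 56 + 5*i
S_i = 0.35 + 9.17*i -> [0.35, 9.52, 18.69, 27.86, 37.03]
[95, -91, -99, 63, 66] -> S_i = Random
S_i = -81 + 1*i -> [-81, -80, -79, -78, -77]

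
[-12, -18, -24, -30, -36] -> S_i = -12 + -6*i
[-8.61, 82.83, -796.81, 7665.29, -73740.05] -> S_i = -8.61*(-9.62)^i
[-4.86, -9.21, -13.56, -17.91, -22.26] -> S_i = -4.86 + -4.35*i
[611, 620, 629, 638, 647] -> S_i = 611 + 9*i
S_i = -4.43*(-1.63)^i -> [-4.43, 7.22, -11.77, 19.19, -31.27]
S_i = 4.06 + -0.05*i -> [4.06, 4.01, 3.96, 3.91, 3.86]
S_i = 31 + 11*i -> [31, 42, 53, 64, 75]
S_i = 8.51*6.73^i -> [8.51, 57.27, 385.44, 2594.03, 17457.81]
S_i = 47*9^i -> [47, 423, 3807, 34263, 308367]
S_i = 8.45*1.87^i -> [8.45, 15.8, 29.55, 55.26, 103.33]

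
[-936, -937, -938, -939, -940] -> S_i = -936 + -1*i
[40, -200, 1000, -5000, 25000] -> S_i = 40*-5^i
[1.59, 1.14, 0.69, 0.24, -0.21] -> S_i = 1.59 + -0.45*i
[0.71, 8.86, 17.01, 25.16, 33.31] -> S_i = 0.71 + 8.15*i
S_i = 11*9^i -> [11, 99, 891, 8019, 72171]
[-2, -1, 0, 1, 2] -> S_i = -2 + 1*i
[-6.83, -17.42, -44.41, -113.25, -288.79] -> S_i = -6.83*2.55^i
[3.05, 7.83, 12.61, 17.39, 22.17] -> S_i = 3.05 + 4.78*i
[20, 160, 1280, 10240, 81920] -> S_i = 20*8^i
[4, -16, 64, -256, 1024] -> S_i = 4*-4^i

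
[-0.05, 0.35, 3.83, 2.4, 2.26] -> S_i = Random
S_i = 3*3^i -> [3, 9, 27, 81, 243]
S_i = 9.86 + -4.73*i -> [9.86, 5.13, 0.4, -4.33, -9.06]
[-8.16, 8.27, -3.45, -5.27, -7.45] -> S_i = Random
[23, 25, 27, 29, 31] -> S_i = 23 + 2*i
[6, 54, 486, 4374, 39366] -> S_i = 6*9^i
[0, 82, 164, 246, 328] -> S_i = 0 + 82*i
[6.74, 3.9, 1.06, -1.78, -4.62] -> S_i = 6.74 + -2.84*i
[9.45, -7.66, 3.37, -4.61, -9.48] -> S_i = Random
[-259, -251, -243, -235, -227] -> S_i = -259 + 8*i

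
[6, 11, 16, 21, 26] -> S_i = 6 + 5*i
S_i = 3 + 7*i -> [3, 10, 17, 24, 31]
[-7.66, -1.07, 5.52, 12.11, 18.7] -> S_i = -7.66 + 6.59*i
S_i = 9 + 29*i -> [9, 38, 67, 96, 125]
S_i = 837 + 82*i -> [837, 919, 1001, 1083, 1165]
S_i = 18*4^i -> [18, 72, 288, 1152, 4608]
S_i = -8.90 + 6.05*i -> [-8.9, -2.85, 3.2, 9.25, 15.3]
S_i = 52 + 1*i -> [52, 53, 54, 55, 56]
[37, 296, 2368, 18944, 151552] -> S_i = 37*8^i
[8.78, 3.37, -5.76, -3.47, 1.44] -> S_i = Random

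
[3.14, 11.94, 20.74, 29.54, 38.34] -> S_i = 3.14 + 8.80*i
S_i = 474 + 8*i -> [474, 482, 490, 498, 506]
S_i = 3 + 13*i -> [3, 16, 29, 42, 55]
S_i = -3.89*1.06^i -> [-3.89, -4.12, -4.37, -4.63, -4.91]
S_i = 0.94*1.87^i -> [0.94, 1.76, 3.29, 6.15, 11.49]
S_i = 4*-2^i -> [4, -8, 16, -32, 64]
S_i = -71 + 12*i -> [-71, -59, -47, -35, -23]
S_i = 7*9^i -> [7, 63, 567, 5103, 45927]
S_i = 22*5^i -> [22, 110, 550, 2750, 13750]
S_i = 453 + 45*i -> [453, 498, 543, 588, 633]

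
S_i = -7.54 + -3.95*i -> [-7.54, -11.49, -15.44, -19.39, -23.34]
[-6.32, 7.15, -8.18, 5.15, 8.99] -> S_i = Random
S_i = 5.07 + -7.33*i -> [5.07, -2.26, -9.59, -16.92, -24.25]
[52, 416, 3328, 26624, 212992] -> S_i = 52*8^i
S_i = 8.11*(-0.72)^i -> [8.11, -5.84, 4.2, -3.03, 2.18]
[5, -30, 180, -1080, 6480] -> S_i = 5*-6^i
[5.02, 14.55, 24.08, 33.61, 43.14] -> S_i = 5.02 + 9.53*i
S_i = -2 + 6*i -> [-2, 4, 10, 16, 22]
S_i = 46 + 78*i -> [46, 124, 202, 280, 358]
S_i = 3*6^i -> [3, 18, 108, 648, 3888]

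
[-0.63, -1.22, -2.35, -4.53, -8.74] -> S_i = -0.63*1.93^i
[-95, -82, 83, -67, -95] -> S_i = Random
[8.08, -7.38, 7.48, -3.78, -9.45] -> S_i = Random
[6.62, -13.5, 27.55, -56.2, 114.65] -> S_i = 6.62*(-2.04)^i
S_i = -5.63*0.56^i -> [-5.63, -3.15, -1.77, -0.99, -0.55]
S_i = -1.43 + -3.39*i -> [-1.43, -4.82, -8.21, -11.6, -14.99]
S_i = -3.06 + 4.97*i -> [-3.06, 1.91, 6.88, 11.85, 16.82]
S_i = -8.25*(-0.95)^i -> [-8.25, 7.84, -7.45, 7.07, -6.72]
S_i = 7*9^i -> [7, 63, 567, 5103, 45927]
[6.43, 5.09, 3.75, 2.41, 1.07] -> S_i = 6.43 + -1.34*i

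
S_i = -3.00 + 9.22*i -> [-3.0, 6.22, 15.44, 24.66, 33.88]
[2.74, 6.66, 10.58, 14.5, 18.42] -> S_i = 2.74 + 3.92*i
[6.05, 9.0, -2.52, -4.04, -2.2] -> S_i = Random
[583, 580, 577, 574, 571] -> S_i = 583 + -3*i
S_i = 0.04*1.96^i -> [0.04, 0.08, 0.15, 0.3, 0.59]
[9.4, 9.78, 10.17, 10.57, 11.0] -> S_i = 9.40*1.04^i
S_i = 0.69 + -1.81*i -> [0.69, -1.12, -2.93, -4.74, -6.55]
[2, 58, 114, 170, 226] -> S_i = 2 + 56*i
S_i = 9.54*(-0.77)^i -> [9.54, -7.35, 5.66, -4.36, 3.35]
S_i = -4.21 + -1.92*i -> [-4.21, -6.13, -8.05, -9.97, -11.89]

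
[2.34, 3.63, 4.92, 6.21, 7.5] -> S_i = 2.34 + 1.29*i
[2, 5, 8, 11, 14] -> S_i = 2 + 3*i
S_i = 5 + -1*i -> [5, 4, 3, 2, 1]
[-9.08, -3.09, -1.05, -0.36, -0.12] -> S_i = -9.08*0.34^i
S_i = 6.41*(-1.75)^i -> [6.41, -11.22, 19.63, -34.35, 60.12]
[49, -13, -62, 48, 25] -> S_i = Random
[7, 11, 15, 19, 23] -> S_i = 7 + 4*i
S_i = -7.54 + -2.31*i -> [-7.54, -9.85, -12.16, -14.47, -16.78]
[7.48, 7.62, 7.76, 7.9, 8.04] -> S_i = 7.48 + 0.14*i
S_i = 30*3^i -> [30, 90, 270, 810, 2430]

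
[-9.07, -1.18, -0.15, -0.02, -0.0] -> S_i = -9.07*0.13^i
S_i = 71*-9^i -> [71, -639, 5751, -51759, 465831]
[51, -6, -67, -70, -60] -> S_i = Random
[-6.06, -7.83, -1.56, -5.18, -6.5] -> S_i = Random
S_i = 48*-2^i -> [48, -96, 192, -384, 768]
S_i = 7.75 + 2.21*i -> [7.75, 9.96, 12.17, 14.38, 16.59]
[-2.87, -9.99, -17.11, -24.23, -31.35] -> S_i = -2.87 + -7.12*i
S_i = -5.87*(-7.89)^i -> [-5.87, 46.31, -365.42, 2883.16, -22748.15]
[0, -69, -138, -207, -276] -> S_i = 0 + -69*i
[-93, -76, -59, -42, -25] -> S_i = -93 + 17*i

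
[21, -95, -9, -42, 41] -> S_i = Random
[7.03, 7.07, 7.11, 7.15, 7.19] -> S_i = 7.03 + 0.04*i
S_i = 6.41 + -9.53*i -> [6.41, -3.12, -12.65, -22.18, -31.71]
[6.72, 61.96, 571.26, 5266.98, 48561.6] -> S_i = 6.72*9.22^i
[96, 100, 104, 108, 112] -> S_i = 96 + 4*i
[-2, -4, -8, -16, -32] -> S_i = -2*2^i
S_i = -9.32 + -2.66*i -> [-9.32, -11.98, -14.64, -17.3, -19.96]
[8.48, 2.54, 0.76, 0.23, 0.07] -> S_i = 8.48*0.30^i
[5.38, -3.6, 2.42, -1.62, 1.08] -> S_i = 5.38*(-0.67)^i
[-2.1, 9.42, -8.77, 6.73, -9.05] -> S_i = Random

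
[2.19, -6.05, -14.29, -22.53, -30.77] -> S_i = 2.19 + -8.24*i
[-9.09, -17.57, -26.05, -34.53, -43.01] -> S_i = -9.09 + -8.48*i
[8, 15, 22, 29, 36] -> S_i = 8 + 7*i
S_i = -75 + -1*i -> [-75, -76, -77, -78, -79]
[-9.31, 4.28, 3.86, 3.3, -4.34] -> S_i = Random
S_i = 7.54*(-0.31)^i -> [7.54, -2.34, 0.72, -0.22, 0.07]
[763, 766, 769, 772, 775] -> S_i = 763 + 3*i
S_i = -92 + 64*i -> [-92, -28, 36, 100, 164]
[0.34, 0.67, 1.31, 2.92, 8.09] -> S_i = Random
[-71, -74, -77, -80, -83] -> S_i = -71 + -3*i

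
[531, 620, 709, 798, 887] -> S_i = 531 + 89*i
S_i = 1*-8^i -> [1, -8, 64, -512, 4096]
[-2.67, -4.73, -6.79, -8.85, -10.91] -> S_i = -2.67 + -2.06*i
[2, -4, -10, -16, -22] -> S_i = 2 + -6*i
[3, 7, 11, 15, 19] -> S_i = 3 + 4*i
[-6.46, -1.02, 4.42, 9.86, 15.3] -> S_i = -6.46 + 5.44*i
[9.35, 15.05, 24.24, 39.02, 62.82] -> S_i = 9.35*1.61^i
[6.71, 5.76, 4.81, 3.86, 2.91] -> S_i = 6.71 + -0.95*i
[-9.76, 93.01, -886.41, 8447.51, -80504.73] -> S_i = -9.76*(-9.53)^i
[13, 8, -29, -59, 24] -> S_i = Random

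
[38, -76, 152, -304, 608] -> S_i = 38*-2^i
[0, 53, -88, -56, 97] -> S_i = Random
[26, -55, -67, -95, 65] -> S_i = Random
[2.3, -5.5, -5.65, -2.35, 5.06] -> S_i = Random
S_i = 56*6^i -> [56, 336, 2016, 12096, 72576]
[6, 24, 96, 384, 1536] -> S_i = 6*4^i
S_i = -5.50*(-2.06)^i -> [-5.5, 11.33, -23.34, 48.08, -99.04]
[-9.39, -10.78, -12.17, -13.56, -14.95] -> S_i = -9.39 + -1.39*i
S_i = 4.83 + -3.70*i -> [4.83, 1.13, -2.57, -6.27, -9.97]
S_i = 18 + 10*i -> [18, 28, 38, 48, 58]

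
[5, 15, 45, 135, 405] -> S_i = 5*3^i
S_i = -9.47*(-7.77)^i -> [-9.47, 73.58, -571.73, 4442.35, -34517.08]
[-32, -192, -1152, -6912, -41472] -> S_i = -32*6^i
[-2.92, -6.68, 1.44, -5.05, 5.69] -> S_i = Random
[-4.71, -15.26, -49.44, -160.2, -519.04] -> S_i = -4.71*3.24^i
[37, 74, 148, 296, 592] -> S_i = 37*2^i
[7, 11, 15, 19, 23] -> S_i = 7 + 4*i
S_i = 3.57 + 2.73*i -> [3.57, 6.3, 9.03, 11.76, 14.49]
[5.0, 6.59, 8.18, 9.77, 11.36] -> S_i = 5.00 + 1.59*i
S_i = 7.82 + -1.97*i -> [7.82, 5.85, 3.88, 1.91, -0.06]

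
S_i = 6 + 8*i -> [6, 14, 22, 30, 38]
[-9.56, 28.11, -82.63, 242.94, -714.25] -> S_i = -9.56*(-2.94)^i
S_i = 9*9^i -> [9, 81, 729, 6561, 59049]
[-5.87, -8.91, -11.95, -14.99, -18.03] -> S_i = -5.87 + -3.04*i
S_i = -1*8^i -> [-1, -8, -64, -512, -4096]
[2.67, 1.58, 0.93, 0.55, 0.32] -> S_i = 2.67*0.59^i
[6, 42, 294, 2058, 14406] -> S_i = 6*7^i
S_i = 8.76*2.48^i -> [8.76, 21.72, 53.88, 133.62, 331.37]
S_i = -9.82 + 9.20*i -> [-9.82, -0.62, 8.58, 17.78, 26.98]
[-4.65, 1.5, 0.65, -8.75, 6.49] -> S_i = Random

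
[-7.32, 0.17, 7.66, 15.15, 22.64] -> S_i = -7.32 + 7.49*i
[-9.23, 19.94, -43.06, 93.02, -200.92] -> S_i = -9.23*(-2.16)^i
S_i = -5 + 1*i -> [-5, -4, -3, -2, -1]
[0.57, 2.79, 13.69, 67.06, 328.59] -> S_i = 0.57*4.90^i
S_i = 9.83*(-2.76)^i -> [9.83, -27.13, 74.88, -206.67, 570.41]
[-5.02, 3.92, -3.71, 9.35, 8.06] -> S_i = Random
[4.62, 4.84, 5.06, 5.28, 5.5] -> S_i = 4.62 + 0.22*i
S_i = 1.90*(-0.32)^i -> [1.9, -0.61, 0.19, -0.06, 0.02]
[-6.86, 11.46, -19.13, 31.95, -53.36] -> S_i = -6.86*(-1.67)^i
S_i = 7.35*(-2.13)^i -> [7.35, -15.66, 33.35, -71.03, 151.29]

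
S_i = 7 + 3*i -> [7, 10, 13, 16, 19]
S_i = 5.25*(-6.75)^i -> [5.25, -35.44, 239.2, -1614.62, 10898.69]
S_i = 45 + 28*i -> [45, 73, 101, 129, 157]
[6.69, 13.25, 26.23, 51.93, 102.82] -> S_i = 6.69*1.98^i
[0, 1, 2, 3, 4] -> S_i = 0 + 1*i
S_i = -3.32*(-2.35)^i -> [-3.32, 7.8, -18.33, 43.09, -101.25]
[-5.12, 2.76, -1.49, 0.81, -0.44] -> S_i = -5.12*(-0.54)^i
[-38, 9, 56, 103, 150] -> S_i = -38 + 47*i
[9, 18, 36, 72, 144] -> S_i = 9*2^i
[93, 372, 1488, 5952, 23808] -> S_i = 93*4^i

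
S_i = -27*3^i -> [-27, -81, -243, -729, -2187]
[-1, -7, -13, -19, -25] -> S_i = -1 + -6*i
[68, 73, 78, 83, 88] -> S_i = 68 + 5*i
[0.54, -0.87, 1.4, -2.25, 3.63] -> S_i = 0.54*(-1.61)^i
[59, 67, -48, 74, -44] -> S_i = Random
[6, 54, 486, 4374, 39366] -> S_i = 6*9^i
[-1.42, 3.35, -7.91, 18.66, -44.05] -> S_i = -1.42*(-2.36)^i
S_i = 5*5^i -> [5, 25, 125, 625, 3125]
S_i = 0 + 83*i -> [0, 83, 166, 249, 332]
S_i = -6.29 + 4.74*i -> [-6.29, -1.55, 3.19, 7.93, 12.67]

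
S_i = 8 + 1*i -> [8, 9, 10, 11, 12]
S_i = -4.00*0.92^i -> [-4.0, -3.68, -3.39, -3.11, -2.87]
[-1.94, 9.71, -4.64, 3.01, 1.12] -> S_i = Random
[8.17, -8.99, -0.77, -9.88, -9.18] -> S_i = Random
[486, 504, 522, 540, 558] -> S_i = 486 + 18*i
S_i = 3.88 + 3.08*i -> [3.88, 6.96, 10.04, 13.12, 16.2]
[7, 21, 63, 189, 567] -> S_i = 7*3^i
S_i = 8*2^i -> [8, 16, 32, 64, 128]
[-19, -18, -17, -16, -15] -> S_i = -19 + 1*i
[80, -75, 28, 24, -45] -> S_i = Random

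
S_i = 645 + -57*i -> [645, 588, 531, 474, 417]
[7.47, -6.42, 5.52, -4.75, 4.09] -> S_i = 7.47*(-0.86)^i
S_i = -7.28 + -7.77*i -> [-7.28, -15.05, -22.82, -30.59, -38.36]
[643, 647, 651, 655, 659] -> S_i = 643 + 4*i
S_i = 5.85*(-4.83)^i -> [5.85, -28.26, 136.47, -659.17, 3183.79]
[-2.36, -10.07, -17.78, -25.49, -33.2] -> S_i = -2.36 + -7.71*i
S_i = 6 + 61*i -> [6, 67, 128, 189, 250]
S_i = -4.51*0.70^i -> [-4.51, -3.16, -2.21, -1.55, -1.08]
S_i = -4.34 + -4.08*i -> [-4.34, -8.42, -12.5, -16.58, -20.66]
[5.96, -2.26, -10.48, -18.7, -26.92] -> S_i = 5.96 + -8.22*i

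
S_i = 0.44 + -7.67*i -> [0.44, -7.23, -14.9, -22.57, -30.24]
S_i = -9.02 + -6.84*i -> [-9.02, -15.86, -22.7, -29.54, -36.38]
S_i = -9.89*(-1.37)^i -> [-9.89, 13.55, -18.56, 25.43, -34.84]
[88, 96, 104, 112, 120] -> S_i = 88 + 8*i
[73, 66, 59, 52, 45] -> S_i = 73 + -7*i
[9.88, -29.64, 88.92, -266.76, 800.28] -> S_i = 9.88*(-3.00)^i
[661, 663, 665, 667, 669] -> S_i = 661 + 2*i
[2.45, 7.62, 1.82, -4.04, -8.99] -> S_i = Random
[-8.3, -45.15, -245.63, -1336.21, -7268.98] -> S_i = -8.30*5.44^i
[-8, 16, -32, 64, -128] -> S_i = -8*-2^i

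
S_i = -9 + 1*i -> [-9, -8, -7, -6, -5]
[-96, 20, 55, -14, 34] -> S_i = Random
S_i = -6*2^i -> [-6, -12, -24, -48, -96]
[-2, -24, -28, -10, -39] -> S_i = Random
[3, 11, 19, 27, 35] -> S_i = 3 + 8*i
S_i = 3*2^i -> [3, 6, 12, 24, 48]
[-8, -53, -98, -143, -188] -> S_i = -8 + -45*i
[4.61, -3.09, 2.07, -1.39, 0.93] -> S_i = 4.61*(-0.67)^i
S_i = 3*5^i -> [3, 15, 75, 375, 1875]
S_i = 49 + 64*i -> [49, 113, 177, 241, 305]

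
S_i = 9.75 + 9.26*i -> [9.75, 19.01, 28.27, 37.53, 46.79]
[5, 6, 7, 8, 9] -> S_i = 5 + 1*i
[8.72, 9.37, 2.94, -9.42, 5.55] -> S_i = Random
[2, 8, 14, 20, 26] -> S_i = 2 + 6*i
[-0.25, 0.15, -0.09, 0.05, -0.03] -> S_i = -0.25*(-0.59)^i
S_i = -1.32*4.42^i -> [-1.32, -5.83, -25.79, -113.98, -503.81]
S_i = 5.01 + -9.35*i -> [5.01, -4.34, -13.69, -23.04, -32.39]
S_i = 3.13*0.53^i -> [3.13, 1.66, 0.88, 0.47, 0.25]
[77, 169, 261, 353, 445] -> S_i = 77 + 92*i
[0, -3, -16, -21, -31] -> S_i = Random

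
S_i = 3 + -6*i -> [3, -3, -9, -15, -21]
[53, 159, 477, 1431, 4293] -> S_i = 53*3^i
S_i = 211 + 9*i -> [211, 220, 229, 238, 247]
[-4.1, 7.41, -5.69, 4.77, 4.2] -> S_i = Random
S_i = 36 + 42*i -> [36, 78, 120, 162, 204]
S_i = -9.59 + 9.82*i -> [-9.59, 0.23, 10.05, 19.87, 29.69]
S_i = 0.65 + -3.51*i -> [0.65, -2.86, -6.37, -9.88, -13.39]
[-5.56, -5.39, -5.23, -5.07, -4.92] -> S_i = -5.56*0.97^i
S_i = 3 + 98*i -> [3, 101, 199, 297, 395]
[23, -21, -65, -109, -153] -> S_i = 23 + -44*i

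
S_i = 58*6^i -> [58, 348, 2088, 12528, 75168]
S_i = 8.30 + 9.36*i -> [8.3, 17.66, 27.02, 36.38, 45.74]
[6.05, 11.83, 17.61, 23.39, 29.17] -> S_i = 6.05 + 5.78*i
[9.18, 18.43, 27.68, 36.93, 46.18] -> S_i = 9.18 + 9.25*i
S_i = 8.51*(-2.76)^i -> [8.51, -23.49, 64.83, -178.92, 493.82]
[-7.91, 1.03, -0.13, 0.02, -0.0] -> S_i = -7.91*(-0.13)^i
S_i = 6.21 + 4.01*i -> [6.21, 10.22, 14.23, 18.24, 22.25]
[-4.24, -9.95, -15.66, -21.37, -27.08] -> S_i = -4.24 + -5.71*i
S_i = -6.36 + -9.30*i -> [-6.36, -15.66, -24.96, -34.26, -43.56]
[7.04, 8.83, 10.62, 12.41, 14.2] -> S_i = 7.04 + 1.79*i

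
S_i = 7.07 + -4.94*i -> [7.07, 2.13, -2.81, -7.75, -12.69]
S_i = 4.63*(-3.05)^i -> [4.63, -14.12, 43.07, -131.37, 400.66]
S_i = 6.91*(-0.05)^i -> [6.91, -0.35, 0.02, -0.0, 0.0]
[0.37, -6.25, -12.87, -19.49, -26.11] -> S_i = 0.37 + -6.62*i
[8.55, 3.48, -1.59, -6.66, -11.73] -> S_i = 8.55 + -5.07*i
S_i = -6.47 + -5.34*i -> [-6.47, -11.81, -17.15, -22.49, -27.83]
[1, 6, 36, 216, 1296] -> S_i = 1*6^i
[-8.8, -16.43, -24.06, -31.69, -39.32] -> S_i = -8.80 + -7.63*i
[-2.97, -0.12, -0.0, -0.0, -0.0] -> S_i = -2.97*0.04^i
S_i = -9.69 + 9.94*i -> [-9.69, 0.25, 10.19, 20.13, 30.07]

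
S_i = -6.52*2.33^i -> [-6.52, -15.19, -35.4, -82.47, -192.16]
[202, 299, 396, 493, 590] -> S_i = 202 + 97*i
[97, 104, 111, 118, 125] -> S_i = 97 + 7*i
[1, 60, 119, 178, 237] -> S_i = 1 + 59*i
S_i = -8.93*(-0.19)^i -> [-8.93, 1.7, -0.32, 0.06, -0.01]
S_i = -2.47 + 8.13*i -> [-2.47, 5.66, 13.79, 21.92, 30.05]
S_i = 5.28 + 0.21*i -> [5.28, 5.49, 5.7, 5.91, 6.12]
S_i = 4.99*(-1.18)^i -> [4.99, -5.89, 6.95, -8.2, 9.67]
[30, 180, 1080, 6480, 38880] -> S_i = 30*6^i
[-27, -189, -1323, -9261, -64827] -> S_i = -27*7^i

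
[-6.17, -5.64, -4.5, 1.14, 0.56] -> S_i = Random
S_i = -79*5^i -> [-79, -395, -1975, -9875, -49375]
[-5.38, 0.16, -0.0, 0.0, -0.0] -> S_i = -5.38*(-0.03)^i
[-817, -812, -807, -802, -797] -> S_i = -817 + 5*i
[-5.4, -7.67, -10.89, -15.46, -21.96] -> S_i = -5.40*1.42^i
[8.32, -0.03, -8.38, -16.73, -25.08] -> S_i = 8.32 + -8.35*i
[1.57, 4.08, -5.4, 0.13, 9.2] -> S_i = Random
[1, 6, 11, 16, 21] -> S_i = 1 + 5*i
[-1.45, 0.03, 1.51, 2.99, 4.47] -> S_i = -1.45 + 1.48*i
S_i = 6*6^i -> [6, 36, 216, 1296, 7776]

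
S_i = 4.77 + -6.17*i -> [4.77, -1.4, -7.57, -13.74, -19.91]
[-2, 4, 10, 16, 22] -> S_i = -2 + 6*i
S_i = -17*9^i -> [-17, -153, -1377, -12393, -111537]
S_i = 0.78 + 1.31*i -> [0.78, 2.09, 3.4, 4.71, 6.02]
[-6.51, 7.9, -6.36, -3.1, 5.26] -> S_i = Random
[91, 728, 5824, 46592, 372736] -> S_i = 91*8^i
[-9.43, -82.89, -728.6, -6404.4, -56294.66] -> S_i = -9.43*8.79^i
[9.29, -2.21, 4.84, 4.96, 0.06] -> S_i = Random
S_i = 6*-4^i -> [6, -24, 96, -384, 1536]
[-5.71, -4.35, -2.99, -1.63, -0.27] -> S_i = -5.71 + 1.36*i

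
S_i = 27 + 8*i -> [27, 35, 43, 51, 59]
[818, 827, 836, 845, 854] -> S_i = 818 + 9*i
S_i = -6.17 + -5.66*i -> [-6.17, -11.83, -17.49, -23.15, -28.81]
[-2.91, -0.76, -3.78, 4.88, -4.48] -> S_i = Random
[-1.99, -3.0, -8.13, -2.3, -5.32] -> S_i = Random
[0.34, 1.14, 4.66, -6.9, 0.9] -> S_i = Random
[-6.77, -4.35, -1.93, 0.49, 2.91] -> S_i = -6.77 + 2.42*i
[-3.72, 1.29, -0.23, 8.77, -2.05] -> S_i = Random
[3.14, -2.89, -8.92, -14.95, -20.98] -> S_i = 3.14 + -6.03*i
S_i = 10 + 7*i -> [10, 17, 24, 31, 38]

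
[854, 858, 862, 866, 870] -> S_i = 854 + 4*i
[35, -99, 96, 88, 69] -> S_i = Random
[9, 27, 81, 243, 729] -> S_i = 9*3^i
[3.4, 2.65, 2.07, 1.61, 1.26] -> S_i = 3.40*0.78^i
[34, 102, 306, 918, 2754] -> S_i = 34*3^i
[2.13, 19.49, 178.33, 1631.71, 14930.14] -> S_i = 2.13*9.15^i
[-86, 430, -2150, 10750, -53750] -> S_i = -86*-5^i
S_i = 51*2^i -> [51, 102, 204, 408, 816]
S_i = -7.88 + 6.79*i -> [-7.88, -1.09, 5.7, 12.49, 19.28]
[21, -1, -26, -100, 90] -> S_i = Random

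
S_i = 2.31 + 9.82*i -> [2.31, 12.13, 21.95, 31.77, 41.59]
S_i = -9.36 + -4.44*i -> [-9.36, -13.8, -18.24, -22.68, -27.12]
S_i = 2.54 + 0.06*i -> [2.54, 2.6, 2.66, 2.72, 2.78]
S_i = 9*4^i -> [9, 36, 144, 576, 2304]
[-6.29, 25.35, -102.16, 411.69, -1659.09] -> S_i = -6.29*(-4.03)^i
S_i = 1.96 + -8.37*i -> [1.96, -6.41, -14.78, -23.15, -31.52]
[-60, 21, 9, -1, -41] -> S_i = Random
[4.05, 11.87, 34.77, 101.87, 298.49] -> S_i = 4.05*2.93^i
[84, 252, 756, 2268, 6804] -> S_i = 84*3^i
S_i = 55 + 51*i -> [55, 106, 157, 208, 259]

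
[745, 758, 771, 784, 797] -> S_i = 745 + 13*i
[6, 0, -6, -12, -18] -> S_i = 6 + -6*i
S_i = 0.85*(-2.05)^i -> [0.85, -1.74, 3.57, -7.32, 15.01]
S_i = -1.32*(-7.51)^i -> [-1.32, 9.91, -74.45, 559.11, -4198.88]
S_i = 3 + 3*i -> [3, 6, 9, 12, 15]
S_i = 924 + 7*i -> [924, 931, 938, 945, 952]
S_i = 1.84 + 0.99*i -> [1.84, 2.83, 3.82, 4.81, 5.8]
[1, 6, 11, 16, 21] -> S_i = 1 + 5*i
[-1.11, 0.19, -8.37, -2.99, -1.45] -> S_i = Random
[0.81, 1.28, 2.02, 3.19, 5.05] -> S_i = 0.81*1.58^i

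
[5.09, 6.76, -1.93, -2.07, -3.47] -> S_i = Random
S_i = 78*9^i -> [78, 702, 6318, 56862, 511758]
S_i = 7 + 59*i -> [7, 66, 125, 184, 243]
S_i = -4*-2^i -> [-4, 8, -16, 32, -64]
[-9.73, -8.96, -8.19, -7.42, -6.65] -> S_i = -9.73 + 0.77*i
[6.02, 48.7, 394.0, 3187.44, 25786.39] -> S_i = 6.02*8.09^i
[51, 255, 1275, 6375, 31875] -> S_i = 51*5^i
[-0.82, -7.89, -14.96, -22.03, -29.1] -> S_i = -0.82 + -7.07*i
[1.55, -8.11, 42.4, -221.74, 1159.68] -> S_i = 1.55*(-5.23)^i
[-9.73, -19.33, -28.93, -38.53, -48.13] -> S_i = -9.73 + -9.60*i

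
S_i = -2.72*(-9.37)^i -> [-2.72, 25.49, -238.81, 2237.63, -20966.56]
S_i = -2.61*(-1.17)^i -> [-2.61, 3.05, -3.57, 4.18, -4.89]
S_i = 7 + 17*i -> [7, 24, 41, 58, 75]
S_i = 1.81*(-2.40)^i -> [1.81, -4.34, 10.43, -25.02, 60.05]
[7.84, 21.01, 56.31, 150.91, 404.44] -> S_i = 7.84*2.68^i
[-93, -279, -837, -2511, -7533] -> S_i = -93*3^i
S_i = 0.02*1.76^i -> [0.02, 0.04, 0.06, 0.11, 0.19]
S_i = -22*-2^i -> [-22, 44, -88, 176, -352]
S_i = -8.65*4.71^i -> [-8.65, -40.74, -191.89, -903.81, -4256.96]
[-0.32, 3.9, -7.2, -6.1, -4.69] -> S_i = Random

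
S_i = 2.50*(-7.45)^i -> [2.5, -18.62, 138.76, -1033.73, 7701.32]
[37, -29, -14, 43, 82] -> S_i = Random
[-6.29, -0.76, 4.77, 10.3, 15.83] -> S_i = -6.29 + 5.53*i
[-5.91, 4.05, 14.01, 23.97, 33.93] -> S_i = -5.91 + 9.96*i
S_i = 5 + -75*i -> [5, -70, -145, -220, -295]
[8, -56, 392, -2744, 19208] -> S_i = 8*-7^i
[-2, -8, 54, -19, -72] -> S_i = Random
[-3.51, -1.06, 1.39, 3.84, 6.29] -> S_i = -3.51 + 2.45*i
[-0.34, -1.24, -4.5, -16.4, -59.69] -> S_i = -0.34*3.64^i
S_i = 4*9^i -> [4, 36, 324, 2916, 26244]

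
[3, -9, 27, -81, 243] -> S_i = 3*-3^i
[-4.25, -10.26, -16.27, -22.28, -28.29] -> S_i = -4.25 + -6.01*i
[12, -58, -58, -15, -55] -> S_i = Random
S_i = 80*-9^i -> [80, -720, 6480, -58320, 524880]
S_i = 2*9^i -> [2, 18, 162, 1458, 13122]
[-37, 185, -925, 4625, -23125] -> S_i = -37*-5^i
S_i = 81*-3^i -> [81, -243, 729, -2187, 6561]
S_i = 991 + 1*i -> [991, 992, 993, 994, 995]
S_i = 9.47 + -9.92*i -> [9.47, -0.45, -10.37, -20.29, -30.21]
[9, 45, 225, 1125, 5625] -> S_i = 9*5^i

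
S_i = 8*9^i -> [8, 72, 648, 5832, 52488]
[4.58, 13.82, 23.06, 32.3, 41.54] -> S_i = 4.58 + 9.24*i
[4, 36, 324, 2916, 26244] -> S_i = 4*9^i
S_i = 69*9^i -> [69, 621, 5589, 50301, 452709]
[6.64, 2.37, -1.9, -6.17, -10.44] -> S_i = 6.64 + -4.27*i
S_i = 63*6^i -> [63, 378, 2268, 13608, 81648]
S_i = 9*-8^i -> [9, -72, 576, -4608, 36864]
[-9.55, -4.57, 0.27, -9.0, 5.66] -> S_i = Random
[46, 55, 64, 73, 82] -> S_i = 46 + 9*i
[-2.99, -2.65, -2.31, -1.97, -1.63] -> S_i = -2.99 + 0.34*i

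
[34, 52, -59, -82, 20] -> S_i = Random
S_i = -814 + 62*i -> [-814, -752, -690, -628, -566]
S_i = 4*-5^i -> [4, -20, 100, -500, 2500]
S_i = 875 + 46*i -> [875, 921, 967, 1013, 1059]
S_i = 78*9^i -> [78, 702, 6318, 56862, 511758]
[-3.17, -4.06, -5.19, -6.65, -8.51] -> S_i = -3.17*1.28^i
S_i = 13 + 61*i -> [13, 74, 135, 196, 257]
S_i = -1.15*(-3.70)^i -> [-1.15, 4.26, -15.74, 58.25, -215.53]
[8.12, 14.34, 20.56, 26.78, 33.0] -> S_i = 8.12 + 6.22*i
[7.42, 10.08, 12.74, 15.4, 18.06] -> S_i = 7.42 + 2.66*i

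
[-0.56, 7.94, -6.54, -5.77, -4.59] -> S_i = Random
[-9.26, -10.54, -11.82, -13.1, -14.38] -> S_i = -9.26 + -1.28*i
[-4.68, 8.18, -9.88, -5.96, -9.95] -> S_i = Random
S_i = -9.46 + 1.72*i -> [-9.46, -7.74, -6.02, -4.3, -2.58]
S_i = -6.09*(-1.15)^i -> [-6.09, 7.0, -8.05, 9.26, -10.65]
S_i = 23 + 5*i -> [23, 28, 33, 38, 43]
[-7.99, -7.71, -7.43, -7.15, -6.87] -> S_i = -7.99 + 0.28*i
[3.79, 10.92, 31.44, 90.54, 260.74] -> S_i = 3.79*2.88^i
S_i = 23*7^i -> [23, 161, 1127, 7889, 55223]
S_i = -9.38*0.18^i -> [-9.38, -1.69, -0.3, -0.05, -0.01]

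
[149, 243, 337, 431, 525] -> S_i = 149 + 94*i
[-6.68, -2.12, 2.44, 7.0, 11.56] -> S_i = -6.68 + 4.56*i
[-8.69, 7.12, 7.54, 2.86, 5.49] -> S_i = Random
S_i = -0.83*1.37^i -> [-0.83, -1.14, -1.56, -2.13, -2.92]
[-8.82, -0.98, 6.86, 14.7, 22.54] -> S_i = -8.82 + 7.84*i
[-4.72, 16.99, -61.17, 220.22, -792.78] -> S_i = -4.72*(-3.60)^i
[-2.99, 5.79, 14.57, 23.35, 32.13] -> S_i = -2.99 + 8.78*i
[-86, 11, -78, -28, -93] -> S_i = Random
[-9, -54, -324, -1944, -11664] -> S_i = -9*6^i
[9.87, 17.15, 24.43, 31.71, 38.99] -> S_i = 9.87 + 7.28*i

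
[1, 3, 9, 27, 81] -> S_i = 1*3^i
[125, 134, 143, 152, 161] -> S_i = 125 + 9*i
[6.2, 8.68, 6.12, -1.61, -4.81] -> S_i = Random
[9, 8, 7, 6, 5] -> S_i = 9 + -1*i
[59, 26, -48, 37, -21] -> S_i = Random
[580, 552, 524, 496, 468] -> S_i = 580 + -28*i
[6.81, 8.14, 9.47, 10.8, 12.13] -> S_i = 6.81 + 1.33*i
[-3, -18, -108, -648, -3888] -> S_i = -3*6^i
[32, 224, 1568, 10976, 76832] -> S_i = 32*7^i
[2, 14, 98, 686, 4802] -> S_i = 2*7^i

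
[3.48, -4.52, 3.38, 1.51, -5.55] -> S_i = Random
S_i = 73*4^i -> [73, 292, 1168, 4672, 18688]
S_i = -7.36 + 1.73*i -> [-7.36, -5.63, -3.9, -2.17, -0.44]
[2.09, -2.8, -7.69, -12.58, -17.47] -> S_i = 2.09 + -4.89*i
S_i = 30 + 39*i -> [30, 69, 108, 147, 186]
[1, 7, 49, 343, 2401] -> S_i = 1*7^i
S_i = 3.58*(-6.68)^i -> [3.58, -23.91, 159.75, -1067.12, 7128.35]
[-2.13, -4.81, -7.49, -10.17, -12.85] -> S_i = -2.13 + -2.68*i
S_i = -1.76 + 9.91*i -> [-1.76, 8.15, 18.06, 27.97, 37.88]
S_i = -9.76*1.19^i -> [-9.76, -11.61, -13.82, -16.45, -19.57]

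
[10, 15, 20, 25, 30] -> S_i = 10 + 5*i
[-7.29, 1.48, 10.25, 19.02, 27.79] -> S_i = -7.29 + 8.77*i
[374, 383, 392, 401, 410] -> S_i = 374 + 9*i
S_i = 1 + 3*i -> [1, 4, 7, 10, 13]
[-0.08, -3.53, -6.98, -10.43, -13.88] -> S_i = -0.08 + -3.45*i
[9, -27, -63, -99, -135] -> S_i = 9 + -36*i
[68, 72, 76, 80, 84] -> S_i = 68 + 4*i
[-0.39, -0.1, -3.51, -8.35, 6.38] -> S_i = Random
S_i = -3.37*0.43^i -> [-3.37, -1.45, -0.62, -0.27, -0.12]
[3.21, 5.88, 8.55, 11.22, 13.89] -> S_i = 3.21 + 2.67*i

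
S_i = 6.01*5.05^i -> [6.01, 30.35, 153.27, 774.01, 3908.77]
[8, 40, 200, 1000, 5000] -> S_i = 8*5^i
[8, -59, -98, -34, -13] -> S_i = Random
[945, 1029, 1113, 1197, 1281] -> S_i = 945 + 84*i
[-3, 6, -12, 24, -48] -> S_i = -3*-2^i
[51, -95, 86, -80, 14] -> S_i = Random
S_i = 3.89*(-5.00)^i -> [3.89, -19.45, 97.25, -486.25, 2431.25]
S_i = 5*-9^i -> [5, -45, 405, -3645, 32805]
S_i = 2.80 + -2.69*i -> [2.8, 0.11, -2.58, -5.27, -7.96]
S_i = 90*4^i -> [90, 360, 1440, 5760, 23040]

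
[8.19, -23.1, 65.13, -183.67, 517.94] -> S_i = 8.19*(-2.82)^i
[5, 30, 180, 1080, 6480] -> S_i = 5*6^i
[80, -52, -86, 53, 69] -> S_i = Random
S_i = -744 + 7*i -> [-744, -737, -730, -723, -716]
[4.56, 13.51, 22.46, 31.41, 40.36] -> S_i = 4.56 + 8.95*i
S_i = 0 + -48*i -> [0, -48, -96, -144, -192]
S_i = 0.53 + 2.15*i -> [0.53, 2.68, 4.83, 6.98, 9.13]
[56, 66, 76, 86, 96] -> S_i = 56 + 10*i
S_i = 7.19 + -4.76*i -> [7.19, 2.43, -2.33, -7.09, -11.85]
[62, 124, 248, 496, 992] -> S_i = 62*2^i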